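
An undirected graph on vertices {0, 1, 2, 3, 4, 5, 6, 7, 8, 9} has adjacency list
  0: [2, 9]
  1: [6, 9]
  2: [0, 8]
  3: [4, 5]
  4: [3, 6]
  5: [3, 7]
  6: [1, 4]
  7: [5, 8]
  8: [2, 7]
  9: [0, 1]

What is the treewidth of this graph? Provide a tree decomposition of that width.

The largest bag has 3 vertices, giving width 2; this decomposition certifies tw(G) ≤ 2. For the lower bound, G contains the cycle 9–0–2–8–7–5–3–4–6–1–9, so G is not a forest; only forests have treewidth ≤ 1, hence tw(G) ≥ 2. Combining the bounds, tw(G) = 2.

Treewidth 2.
One such decomposition:
Bags: B1 = {0, 2, 9}  B2 = {2, 8, 9}  B3 = {7, 8, 9}  B4 = {5, 7, 9}  B5 = {3, 5, 9}  B6 = {3, 4, 9}  B7 = {4, 6, 9}  B8 = {1, 6, 9}
Tree: B1–B2, B2–B3, B3–B4, B4–B5, B5–B6, B6–B7, B7–B8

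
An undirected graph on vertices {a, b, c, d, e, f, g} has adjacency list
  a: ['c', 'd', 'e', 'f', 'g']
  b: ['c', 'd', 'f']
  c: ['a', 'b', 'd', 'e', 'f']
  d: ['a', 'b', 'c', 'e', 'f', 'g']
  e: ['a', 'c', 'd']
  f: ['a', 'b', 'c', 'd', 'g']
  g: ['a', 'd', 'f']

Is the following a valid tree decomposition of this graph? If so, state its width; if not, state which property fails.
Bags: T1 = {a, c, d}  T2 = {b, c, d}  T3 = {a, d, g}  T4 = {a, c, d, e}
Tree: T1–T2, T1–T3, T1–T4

A tree decomposition must satisfy three properties: every vertex lies in some bag; for every edge, both endpoints lie together in some bag; and for every vertex, the bags containing it form a connected subtree. Here vertex f appears in no bag, so the decomposition is invalid.

No — vertex f appears in no bag.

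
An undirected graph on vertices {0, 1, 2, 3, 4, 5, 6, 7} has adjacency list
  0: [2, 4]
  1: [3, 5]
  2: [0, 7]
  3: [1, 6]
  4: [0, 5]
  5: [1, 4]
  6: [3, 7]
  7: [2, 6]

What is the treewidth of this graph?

2

A width-2 tree decomposition is:
Bags: B1 = {0, 2, 7}  B2 = {0, 6, 7}  B3 = {0, 3, 6}  B4 = {0, 1, 3}  B5 = {0, 1, 5}  B6 = {0, 4, 5}
Tree: B1–B2, B2–B3, B3–B4, B4–B5, B5–B6
Every bag has size at most 3, so the width is 3 − 1 = 2 and tw(G) ≤ 2. For the lower bound, G contains the cycle 0–2–7–6–3–1–5–4–0, so G is not a forest; only forests have treewidth ≤ 1, hence tw(G) ≥ 2. Combining the bounds, tw(G) = 2.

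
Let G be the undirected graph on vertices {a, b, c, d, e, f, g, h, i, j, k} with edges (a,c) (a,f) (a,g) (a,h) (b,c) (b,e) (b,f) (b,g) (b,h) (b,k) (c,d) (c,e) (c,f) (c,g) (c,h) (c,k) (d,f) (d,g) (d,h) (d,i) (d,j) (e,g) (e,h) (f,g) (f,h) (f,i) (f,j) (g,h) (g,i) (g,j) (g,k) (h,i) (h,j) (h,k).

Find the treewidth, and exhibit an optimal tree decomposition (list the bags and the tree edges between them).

The largest bag has 5 vertices, giving width 4; this decomposition certifies tw(G) ≤ 4. Conversely, {b, c, e, g, h} is a clique of size 5, and the vertices of any clique must share a bag in every tree decomposition; so some bag has ≥ 5 vertices and tw(G) ≥ 4. Combining the bounds, tw(G) = 4.

Treewidth 4.
One such decomposition:
Bags: B1 = {c, d, f, g, h}  B2 = {b, c, f, g, h}  B3 = {b, c, e, g, h}  B4 = {d, f, g, h, i}  B5 = {b, c, g, h, k}  B6 = {d, f, g, h, j}  B7 = {a, c, f, g, h}
Tree: B1–B2, B2–B3, B1–B4, B2–B5, B4–B6, B2–B7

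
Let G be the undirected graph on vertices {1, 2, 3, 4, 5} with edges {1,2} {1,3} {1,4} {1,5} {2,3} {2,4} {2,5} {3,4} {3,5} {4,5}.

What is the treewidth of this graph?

A width-4 tree decomposition is:
Bags: B1 = {1, 2, 3, 4, 5}
Tree: (single bag)
A single bag containing all 5 vertices is trivially a valid decomposition of width 4. For the lower bound, the 5 vertices {1, 2, 3, 4, 5} are pairwise adjacent, and any tree decomposition puts a clique entirely inside one bag — forcing width ≥ 4. The upper and lower bounds meet at 4, so that is the treewidth.

4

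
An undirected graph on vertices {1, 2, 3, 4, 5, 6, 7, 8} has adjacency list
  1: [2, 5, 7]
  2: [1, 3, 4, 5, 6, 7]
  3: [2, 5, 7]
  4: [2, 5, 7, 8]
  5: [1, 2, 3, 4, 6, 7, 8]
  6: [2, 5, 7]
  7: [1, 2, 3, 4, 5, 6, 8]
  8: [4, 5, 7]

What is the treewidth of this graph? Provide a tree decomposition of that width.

Treewidth 3.
One optimal decomposition is:
Bags: B1 = {2, 4, 5, 7}  B2 = {4, 5, 7, 8}  B3 = {2, 5, 6, 7}  B4 = {2, 3, 5, 7}  B5 = {1, 2, 5, 7}
Tree: B1–B2, B1–B3, B1–B4, B3–B5

Every bag has size at most 4, so the width is 4 − 1 = 3 and tw(G) ≤ 3. Conversely, {4, 5, 7, 8} is a clique of size 4, and the vertices of any clique must share a bag in every tree decomposition; so some bag has ≥ 4 vertices and tw(G) ≥ 3. Combining the bounds, tw(G) = 3.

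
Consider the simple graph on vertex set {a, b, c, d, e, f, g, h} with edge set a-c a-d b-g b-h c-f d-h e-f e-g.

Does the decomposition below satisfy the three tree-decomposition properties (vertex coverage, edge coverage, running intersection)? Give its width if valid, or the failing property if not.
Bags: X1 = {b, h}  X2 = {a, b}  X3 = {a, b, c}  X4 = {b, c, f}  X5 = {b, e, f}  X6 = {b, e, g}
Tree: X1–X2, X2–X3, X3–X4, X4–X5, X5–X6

A tree decomposition must satisfy three properties: every vertex lies in some bag; for every edge, both endpoints lie together in some bag; and for every vertex, the bags containing it form a connected subtree. Here vertex d appears in no bag, so the decomposition is invalid.

No — vertex d appears in no bag.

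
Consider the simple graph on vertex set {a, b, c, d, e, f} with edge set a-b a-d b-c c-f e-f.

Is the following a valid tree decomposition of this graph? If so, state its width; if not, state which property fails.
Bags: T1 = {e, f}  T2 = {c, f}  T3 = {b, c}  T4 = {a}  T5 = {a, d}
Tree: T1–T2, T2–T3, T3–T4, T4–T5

No — edge (b,a) lies in no bag.

A tree decomposition must satisfy three properties: every vertex lies in some bag; for every edge, both endpoints lie together in some bag; and for every vertex, the bags containing it form a connected subtree. Here edge (b,a) lies in no bag, so the decomposition is invalid.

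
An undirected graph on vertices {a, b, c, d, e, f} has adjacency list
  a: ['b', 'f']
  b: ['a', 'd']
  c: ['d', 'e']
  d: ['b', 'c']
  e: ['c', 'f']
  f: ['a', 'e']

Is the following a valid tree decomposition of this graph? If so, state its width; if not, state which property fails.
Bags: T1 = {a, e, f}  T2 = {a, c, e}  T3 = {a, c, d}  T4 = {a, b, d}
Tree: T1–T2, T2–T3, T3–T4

Yes; width 2.

Checking the three conditions: (i) the bags cover all of {a, b, c, d, e, f}; (ii) for each edge, some bag contains both endpoints; (iii) the bags containing any fixed vertex form a subtree. All hold, so the decomposition is valid with width 3 − 1 = 2.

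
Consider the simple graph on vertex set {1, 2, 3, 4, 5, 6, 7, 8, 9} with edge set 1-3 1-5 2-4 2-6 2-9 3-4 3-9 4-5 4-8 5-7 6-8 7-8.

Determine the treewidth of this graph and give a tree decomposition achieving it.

Treewidth 3.
One optimal decomposition is:
Bags: B1 = {1, 5, 7, 8}  B2 = {1, 4, 5, 8}  B3 = {1, 3, 4, 8}  B4 = {3, 4, 6, 8}  B5 = {2, 3, 4, 6}  B6 = {2, 3, 6, 9}
Tree: B1–B2, B2–B3, B3–B4, B4–B5, B5–B6

Every bag has size at most 4, so the width is 4 − 1 = 3 and tw(G) ≤ 3. For the lower bound: the 4 vertex sets {1,5,7}, {8}, {4}, {2,3,6,9} are disjoint, each induces a connected subgraph, and every pair is joined by at least one edge of G. Contracting each set to a single vertex therefore yields K_{4} as a minor, and since treewidth is minor-monotone, tw(G) ≥ tw(K_{4}) = 3. Therefore the treewidth is 3.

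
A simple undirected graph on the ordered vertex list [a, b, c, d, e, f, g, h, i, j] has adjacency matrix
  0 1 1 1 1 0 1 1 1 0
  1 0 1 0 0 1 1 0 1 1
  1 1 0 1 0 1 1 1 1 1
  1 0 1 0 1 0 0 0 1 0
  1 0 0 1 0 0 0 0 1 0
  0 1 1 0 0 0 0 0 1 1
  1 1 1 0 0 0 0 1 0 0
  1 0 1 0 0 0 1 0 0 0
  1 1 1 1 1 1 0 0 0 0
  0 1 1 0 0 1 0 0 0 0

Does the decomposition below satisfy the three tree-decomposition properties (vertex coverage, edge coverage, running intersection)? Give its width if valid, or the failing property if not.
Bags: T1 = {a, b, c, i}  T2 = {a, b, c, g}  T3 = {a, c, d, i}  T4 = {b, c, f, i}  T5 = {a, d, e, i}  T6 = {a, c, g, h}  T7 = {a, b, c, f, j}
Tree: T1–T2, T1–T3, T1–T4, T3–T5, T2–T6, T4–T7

A tree decomposition must satisfy three properties: every vertex lies in some bag; for every edge, both endpoints lie together in some bag; and for every vertex, the bags containing it form a connected subtree. Here bags containing vertex a are not connected in the tree, so the decomposition is invalid.

No — bags containing vertex a are not connected in the tree.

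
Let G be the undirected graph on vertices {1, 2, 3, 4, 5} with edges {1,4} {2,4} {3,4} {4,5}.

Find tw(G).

1

A width-1 tree decomposition is:
Bags: B1 = {2, 4}  B2 = {3, 4}  B3 = {4, 5}  B4 = {1, 4}
Tree: B1–B2, B2–B3, B3–B4
Every bag has size at most 2, so the width is 2 − 1 = 1 and tw(G) ≤ 1. Since G has at least one edge (e.g. 2–4), it is not an edgeless graph, so tw(G) ≥ 1. Hence tw(G) = 1 exactly.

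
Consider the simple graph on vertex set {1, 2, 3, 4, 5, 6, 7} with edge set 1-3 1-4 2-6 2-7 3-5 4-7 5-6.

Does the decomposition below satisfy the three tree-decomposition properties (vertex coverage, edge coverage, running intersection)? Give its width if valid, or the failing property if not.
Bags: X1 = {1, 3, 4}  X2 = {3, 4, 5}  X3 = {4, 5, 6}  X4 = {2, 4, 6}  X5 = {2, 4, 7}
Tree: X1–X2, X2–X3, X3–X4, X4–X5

Yes; width 2.

Vertex coverage: the bags together contain {1, 2, 3, 4, 5, 6, 7}, the full vertex set. Edge coverage: each edge of G has both endpoints in at least one bag. Running intersection: for every vertex, the bags containing it form a connected subtree. All three properties hold, so this is a valid tree decomposition of width max|bag| − 1 = 2, and hence tw(G) ≤ 2.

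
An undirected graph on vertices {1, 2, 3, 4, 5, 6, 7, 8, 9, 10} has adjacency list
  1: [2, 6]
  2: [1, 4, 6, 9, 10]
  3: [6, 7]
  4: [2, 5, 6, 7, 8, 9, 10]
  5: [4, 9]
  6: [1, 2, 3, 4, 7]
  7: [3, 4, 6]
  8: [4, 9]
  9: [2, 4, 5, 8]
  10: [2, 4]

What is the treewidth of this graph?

2

A width-2 tree decomposition is:
Bags: B1 = {2, 4, 6}  B2 = {2, 4, 9}  B3 = {1, 2, 6}  B4 = {2, 4, 10}  B5 = {4, 5, 9}  B6 = {4, 6, 7}  B7 = {4, 8, 9}  B8 = {3, 6, 7}
Tree: B1–B2, B1–B3, B1–B4, B2–B5, B1–B6, B5–B7, B6–B8
The largest bag has 3 vertices, giving width 2; this decomposition certifies tw(G) ≤ 2. On the other hand G contains the 3-clique {1, 2, 6}. A clique must lie in a single bag of any decomposition, so no decomposition can have width below 2. Combining the bounds, tw(G) = 2.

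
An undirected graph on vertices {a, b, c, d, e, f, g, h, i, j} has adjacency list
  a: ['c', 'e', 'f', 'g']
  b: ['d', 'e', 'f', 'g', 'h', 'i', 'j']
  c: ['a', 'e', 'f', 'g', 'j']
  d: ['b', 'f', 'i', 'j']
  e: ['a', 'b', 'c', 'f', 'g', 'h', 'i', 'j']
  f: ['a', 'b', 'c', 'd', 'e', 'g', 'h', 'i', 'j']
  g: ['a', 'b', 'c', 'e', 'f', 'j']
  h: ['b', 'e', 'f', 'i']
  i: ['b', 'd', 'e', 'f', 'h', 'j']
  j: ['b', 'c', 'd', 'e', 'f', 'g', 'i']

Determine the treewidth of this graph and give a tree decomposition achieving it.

Each bag holds 5 vertices, so the decomposition has width 4, which upper-bounds the treewidth. For the lower bound, the 5 vertices {b, d, f, i, j} are pairwise adjacent, and any tree decomposition puts a clique entirely inside one bag — forcing width ≥ 4. The upper and lower bounds meet at 4, so that is the treewidth.

Treewidth 4.
Bags: B1 = {b, e, f, g, j}  B2 = {c, e, f, g, j}  B3 = {b, e, f, i, j}  B4 = {b, d, f, i, j}  B5 = {a, c, e, f, g}  B6 = {b, e, f, h, i}
Tree: B1–B2, B1–B3, B3–B4, B2–B5, B3–B6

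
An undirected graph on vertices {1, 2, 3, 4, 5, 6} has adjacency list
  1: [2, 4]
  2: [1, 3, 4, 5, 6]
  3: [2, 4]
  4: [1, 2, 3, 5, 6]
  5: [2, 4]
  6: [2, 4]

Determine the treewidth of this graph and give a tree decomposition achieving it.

Every bag has size at most 3, so the width is 3 − 1 = 2 and tw(G) ≤ 2. Conversely, {1, 2, 4} is a clique of size 3, and the vertices of any clique must share a bag in every tree decomposition; so some bag has ≥ 3 vertices and tw(G) ≥ 2. Combining the bounds, tw(G) = 2.

Treewidth 2.
Bags: B1 = {1, 2, 4}  B2 = {2, 4, 5}  B3 = {2, 3, 4}  B4 = {2, 4, 6}
Tree: B1–B2, B1–B3, B2–B4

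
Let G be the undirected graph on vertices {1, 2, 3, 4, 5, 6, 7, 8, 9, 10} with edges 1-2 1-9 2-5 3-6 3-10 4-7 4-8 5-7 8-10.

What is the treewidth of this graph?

1

A width-1 tree decomposition is:
Bags: B1 = {1, 9}  B2 = {1, 2}  B3 = {2, 5}  B4 = {5, 7}  B5 = {4, 7}  B6 = {4, 8}  B7 = {8, 10}  B8 = {3, 10}  B9 = {3, 6}
Tree: B1–B2, B2–B3, B3–B4, B4–B5, B5–B6, B6–B7, B7–B8, B8–B9
Each bag holds 2 vertices, so the decomposition has width 1, which upper-bounds the treewidth. Any graph with an edge has treewidth ≥ 1, and G has the edge 9–1. Combining the bounds, tw(G) = 1.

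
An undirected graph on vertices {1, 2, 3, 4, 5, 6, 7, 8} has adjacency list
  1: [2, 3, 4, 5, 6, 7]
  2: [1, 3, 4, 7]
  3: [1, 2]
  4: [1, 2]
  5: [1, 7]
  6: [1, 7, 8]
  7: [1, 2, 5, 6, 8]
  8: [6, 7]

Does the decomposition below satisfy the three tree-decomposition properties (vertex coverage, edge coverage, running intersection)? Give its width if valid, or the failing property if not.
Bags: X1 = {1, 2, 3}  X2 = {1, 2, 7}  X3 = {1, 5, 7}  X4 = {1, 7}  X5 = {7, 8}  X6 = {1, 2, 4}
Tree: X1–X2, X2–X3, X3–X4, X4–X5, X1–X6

A tree decomposition must satisfy three properties: every vertex lies in some bag; for every edge, both endpoints lie together in some bag; and for every vertex, the bags containing it form a connected subtree. Here vertex 6 appears in no bag, so the decomposition is invalid.

No — vertex 6 appears in no bag.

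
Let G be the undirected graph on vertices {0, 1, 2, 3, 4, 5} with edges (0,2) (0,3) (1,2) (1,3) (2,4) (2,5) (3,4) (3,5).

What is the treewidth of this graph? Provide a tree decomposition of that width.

The largest bag has 3 vertices, giving width 2; this decomposition certifies tw(G) ≤ 2. Since 5–2–4–3–5 is a cycle in G, G is not acyclic. Forests are exactly the graphs of treewidth ≤ 1, so tw(G) ≥ 2. Combining the bounds, tw(G) = 2.

Treewidth 2.
One such decomposition:
Bags: B1 = {2, 3, 5}  B2 = {2, 3, 4}  B3 = {1, 2, 3}  B4 = {0, 2, 3}
Tree: B1–B2, B2–B3, B3–B4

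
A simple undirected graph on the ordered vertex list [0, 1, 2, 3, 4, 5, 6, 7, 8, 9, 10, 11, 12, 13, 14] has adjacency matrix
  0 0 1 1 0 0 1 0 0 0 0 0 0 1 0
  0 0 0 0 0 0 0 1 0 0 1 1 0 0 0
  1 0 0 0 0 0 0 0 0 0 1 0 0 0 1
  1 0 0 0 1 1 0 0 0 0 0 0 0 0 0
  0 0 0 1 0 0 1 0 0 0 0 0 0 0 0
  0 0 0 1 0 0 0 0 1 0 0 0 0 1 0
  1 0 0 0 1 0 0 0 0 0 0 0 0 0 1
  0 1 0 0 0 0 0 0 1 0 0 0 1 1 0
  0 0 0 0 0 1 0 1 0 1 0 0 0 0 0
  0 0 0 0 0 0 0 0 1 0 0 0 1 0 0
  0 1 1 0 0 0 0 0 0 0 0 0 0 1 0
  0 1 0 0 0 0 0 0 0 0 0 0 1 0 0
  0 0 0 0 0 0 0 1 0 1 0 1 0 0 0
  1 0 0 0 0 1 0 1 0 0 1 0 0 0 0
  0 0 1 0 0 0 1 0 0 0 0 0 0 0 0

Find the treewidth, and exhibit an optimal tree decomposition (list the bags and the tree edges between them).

Every bag has size at most 4, so the width is 4 − 1 = 3 and tw(G) ≤ 3. For the lower bound: the 4 vertex sets {4,6,14}, {2}, {0}, {3,5,10,13} are disjoint, each induces a connected subgraph, and every pair is joined by at least one edge of G. Contracting each set to a single vertex therefore yields K_{4} as a minor, and since treewidth is minor-monotone, tw(G) ≥ tw(K_{4}) = 3. The upper and lower bounds meet at 3, so that is the treewidth.

Treewidth 3.
Bags: B1 = {2, 4, 6, 14}  B2 = {0, 2, 4, 6}  B3 = {0, 2, 3, 4}  B4 = {0, 2, 3, 10}  B5 = {0, 3, 10, 13}  B6 = {3, 5, 10, 13}  B7 = {1, 5, 10, 13}  B8 = {1, 5, 7, 13}  B9 = {1, 5, 7, 8}  B10 = {1, 7, 8, 11}  B11 = {7, 8, 11, 12}  B12 = {8, 9, 11, 12}
Tree: B1–B2, B2–B3, B3–B4, B4–B5, B5–B6, B6–B7, B7–B8, B8–B9, B9–B10, B10–B11, B11–B12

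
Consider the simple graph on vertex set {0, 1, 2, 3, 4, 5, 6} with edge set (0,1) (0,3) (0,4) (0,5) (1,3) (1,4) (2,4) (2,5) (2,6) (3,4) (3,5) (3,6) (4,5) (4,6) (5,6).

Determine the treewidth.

3

A width-3 tree decomposition is:
Bags: B1 = {0, 3, 4, 5}  B2 = {0, 1, 3, 4}  B3 = {3, 4, 5, 6}  B4 = {2, 4, 5, 6}
Tree: B1–B2, B1–B3, B3–B4
Each bag holds 4 vertices, so the decomposition has width 3, which upper-bounds the treewidth. Conversely, {2, 4, 5, 6} is a clique of size 4, and the vertices of any clique must share a bag in every tree decomposition; so some bag has ≥ 4 vertices and tw(G) ≥ 3. Therefore the treewidth is 3.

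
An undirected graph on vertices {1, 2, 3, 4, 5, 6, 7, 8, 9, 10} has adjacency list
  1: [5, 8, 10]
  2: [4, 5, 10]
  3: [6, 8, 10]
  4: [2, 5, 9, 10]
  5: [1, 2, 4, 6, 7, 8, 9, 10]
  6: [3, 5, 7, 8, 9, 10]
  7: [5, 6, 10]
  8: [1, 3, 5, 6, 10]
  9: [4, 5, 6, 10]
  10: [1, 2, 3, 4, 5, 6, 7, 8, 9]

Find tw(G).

A width-3 tree decomposition is:
Bags: B1 = {5, 6, 9, 10}  B2 = {5, 6, 8, 10}  B3 = {1, 5, 8, 10}  B4 = {5, 6, 7, 10}  B5 = {4, 5, 9, 10}  B6 = {2, 4, 5, 10}  B7 = {3, 6, 8, 10}
Tree: B1–B2, B2–B3, B2–B4, B1–B5, B5–B6, B2–B7
Each bag holds 4 vertices, so the decomposition has width 3, which upper-bounds the treewidth. On the other hand G contains the 4-clique {3, 6, 8, 10}. A clique must lie in a single bag of any decomposition, so no decomposition can have width below 3. Therefore the treewidth is 3.

3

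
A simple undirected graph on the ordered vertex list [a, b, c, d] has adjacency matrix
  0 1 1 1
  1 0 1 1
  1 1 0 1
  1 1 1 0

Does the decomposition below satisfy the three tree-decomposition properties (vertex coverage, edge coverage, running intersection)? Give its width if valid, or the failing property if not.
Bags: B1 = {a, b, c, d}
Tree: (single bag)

Checking the three conditions: (i) the bags cover all of {a, b, c, d}; (ii) for each edge, some bag contains both endpoints; (iii) the bags containing any fixed vertex form a subtree. All hold, so the decomposition is valid with width 4 − 1 = 3.

Yes; width 3.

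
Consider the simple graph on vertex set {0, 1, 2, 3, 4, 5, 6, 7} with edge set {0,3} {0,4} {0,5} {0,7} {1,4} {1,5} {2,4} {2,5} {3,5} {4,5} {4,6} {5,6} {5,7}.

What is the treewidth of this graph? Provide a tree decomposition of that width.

Treewidth 2.
Bags: B1 = {4, 5, 6}  B2 = {2, 4, 5}  B3 = {0, 4, 5}  B4 = {0, 5, 7}  B5 = {1, 4, 5}  B6 = {0, 3, 5}
Tree: B1–B2, B1–B3, B3–B4, B1–B5, B3–B6

The largest bag has 3 vertices, giving width 2; this decomposition certifies tw(G) ≤ 2. On the other hand G contains the 3-clique {0, 3, 5}. A clique must lie in a single bag of any decomposition, so no decomposition can have width below 2. Therefore the treewidth is 2.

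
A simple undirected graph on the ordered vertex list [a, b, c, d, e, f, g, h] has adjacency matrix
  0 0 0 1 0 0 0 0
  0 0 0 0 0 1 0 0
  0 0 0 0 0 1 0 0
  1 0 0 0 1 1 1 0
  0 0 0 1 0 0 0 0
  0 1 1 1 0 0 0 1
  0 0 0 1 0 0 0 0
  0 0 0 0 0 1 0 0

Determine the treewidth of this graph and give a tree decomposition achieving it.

Treewidth 1.
Bags: B1 = {b, f}  B2 = {c, f}  B3 = {f, h}  B4 = {d, f}  B5 = {d, e}  B6 = {a, d}  B7 = {d, g}
Tree: B1–B2, B2–B3, B2–B4, B4–B5, B5–B6, B6–B7

Every bag has size at most 2, so the width is 2 − 1 = 1 and tw(G) ≤ 1. Since G has at least one edge (e.g. b–f), it is not an edgeless graph, so tw(G) ≥ 1. Therefore the treewidth is 1.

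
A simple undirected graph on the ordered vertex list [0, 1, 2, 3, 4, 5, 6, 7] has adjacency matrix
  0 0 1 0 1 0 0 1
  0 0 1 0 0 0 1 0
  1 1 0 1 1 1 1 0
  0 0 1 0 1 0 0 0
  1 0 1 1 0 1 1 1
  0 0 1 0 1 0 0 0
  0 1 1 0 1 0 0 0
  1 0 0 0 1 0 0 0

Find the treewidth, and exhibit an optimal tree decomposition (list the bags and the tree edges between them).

Treewidth 2.
One optimal decomposition is:
Bags: B1 = {2, 4, 6}  B2 = {0, 2, 4}  B3 = {2, 3, 4}  B4 = {0, 4, 7}  B5 = {2, 4, 5}  B6 = {1, 2, 6}
Tree: B1–B2, B1–B3, B2–B4, B1–B5, B1–B6

The largest bag has 3 vertices, giving width 2; this decomposition certifies tw(G) ≤ 2. On the other hand G contains the 3-clique {1, 2, 6}. A clique must lie in a single bag of any decomposition, so no decomposition can have width below 2. Hence tw(G) = 2 exactly.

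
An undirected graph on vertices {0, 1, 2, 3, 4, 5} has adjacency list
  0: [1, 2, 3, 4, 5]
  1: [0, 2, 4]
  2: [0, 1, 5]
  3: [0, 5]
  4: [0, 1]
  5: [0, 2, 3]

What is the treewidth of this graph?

A width-2 tree decomposition is:
Bags: B1 = {0, 2, 5}  B2 = {0, 1, 2}  B3 = {0, 1, 4}  B4 = {0, 3, 5}
Tree: B1–B2, B2–B3, B1–B4
Each bag holds 3 vertices, so the decomposition has width 2, which upper-bounds the treewidth. On the other hand G contains the 3-clique {0, 1, 2}. A clique must lie in a single bag of any decomposition, so no decomposition can have width below 2. Combining the bounds, tw(G) = 2.

2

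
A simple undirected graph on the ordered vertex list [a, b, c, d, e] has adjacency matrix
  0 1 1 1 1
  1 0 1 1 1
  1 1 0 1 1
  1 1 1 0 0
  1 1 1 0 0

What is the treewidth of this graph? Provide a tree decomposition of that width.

Treewidth 3.
One such decomposition:
Bags: B1 = {a, b, c, e}  B2 = {a, b, c, d}
Tree: B1–B2

The largest bag has 4 vertices, giving width 3; this decomposition certifies tw(G) ≤ 3. Conversely, {a, b, c, d} is a clique of size 4, and the vertices of any clique must share a bag in every tree decomposition; so some bag has ≥ 4 vertices and tw(G) ≥ 3. Therefore the treewidth is 3.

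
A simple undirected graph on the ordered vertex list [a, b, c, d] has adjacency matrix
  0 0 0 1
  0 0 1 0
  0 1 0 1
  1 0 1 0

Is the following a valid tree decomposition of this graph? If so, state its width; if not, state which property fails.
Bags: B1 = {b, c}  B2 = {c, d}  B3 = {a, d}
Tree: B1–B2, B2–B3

Checking the three conditions: (i) the bags cover all of {a, b, c, d}; (ii) for each edge, some bag contains both endpoints; (iii) the bags containing any fixed vertex form a subtree. All hold, so the decomposition is valid with width 2 − 1 = 1.

Yes; width 1.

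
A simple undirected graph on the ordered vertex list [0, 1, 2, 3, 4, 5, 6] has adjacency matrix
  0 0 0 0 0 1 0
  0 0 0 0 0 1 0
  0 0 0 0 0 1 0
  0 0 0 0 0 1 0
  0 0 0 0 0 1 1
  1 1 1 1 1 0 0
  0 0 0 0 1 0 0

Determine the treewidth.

A width-1 tree decomposition is:
Bags: B1 = {2, 5}  B2 = {3, 5}  B3 = {4, 5}  B4 = {4, 6}  B5 = {0, 5}  B6 = {1, 5}
Tree: B1–B2, B2–B3, B3–B4, B1–B5, B3–B6
Each bag holds 2 vertices, so the decomposition has width 1, which upper-bounds the treewidth. Any graph with an edge has treewidth ≥ 1, and G has the edge 5–2. Combining the bounds, tw(G) = 1.

1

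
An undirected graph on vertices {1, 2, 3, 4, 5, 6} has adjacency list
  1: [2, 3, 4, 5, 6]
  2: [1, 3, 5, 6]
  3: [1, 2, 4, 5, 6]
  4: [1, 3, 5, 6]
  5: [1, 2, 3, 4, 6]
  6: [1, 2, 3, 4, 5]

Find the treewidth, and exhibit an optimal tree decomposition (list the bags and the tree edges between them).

Treewidth 4.
Bags: B1 = {1, 3, 4, 5, 6}  B2 = {1, 2, 3, 5, 6}
Tree: B1–B2

Every bag has size at most 5, so the width is 5 − 1 = 4 and tw(G) ≤ 4. On the other hand G contains the 5-clique {1, 2, 3, 5, 6}. A clique must lie in a single bag of any decomposition, so no decomposition can have width below 4. Hence tw(G) = 4 exactly.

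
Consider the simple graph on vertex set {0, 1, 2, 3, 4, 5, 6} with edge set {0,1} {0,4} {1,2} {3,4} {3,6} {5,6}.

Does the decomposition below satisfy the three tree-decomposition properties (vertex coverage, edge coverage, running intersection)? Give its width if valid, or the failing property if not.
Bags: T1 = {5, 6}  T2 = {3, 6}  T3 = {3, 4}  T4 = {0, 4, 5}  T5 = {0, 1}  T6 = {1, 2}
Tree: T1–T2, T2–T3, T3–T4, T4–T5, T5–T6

No — bags containing vertex 5 are not connected in the tree.

A tree decomposition must satisfy three properties: every vertex lies in some bag; for every edge, both endpoints lie together in some bag; and for every vertex, the bags containing it form a connected subtree. Here bags containing vertex 5 are not connected in the tree, so the decomposition is invalid.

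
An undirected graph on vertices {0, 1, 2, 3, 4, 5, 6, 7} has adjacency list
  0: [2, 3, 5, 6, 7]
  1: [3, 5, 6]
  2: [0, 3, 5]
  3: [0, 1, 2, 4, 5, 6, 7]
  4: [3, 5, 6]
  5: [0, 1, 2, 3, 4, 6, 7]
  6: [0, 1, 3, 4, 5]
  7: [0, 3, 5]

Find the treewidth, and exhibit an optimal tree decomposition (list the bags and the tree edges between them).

Each bag holds 4 vertices, so the decomposition has width 3, which upper-bounds the treewidth. On the other hand G contains the 4-clique {0, 2, 3, 5}. A clique must lie in a single bag of any decomposition, so no decomposition can have width below 3. Hence tw(G) = 3 exactly.

Treewidth 3.
One such decomposition:
Bags: B1 = {0, 3, 5, 7}  B2 = {0, 3, 5, 6}  B3 = {3, 4, 5, 6}  B4 = {0, 2, 3, 5}  B5 = {1, 3, 5, 6}
Tree: B1–B2, B2–B3, B2–B4, B3–B5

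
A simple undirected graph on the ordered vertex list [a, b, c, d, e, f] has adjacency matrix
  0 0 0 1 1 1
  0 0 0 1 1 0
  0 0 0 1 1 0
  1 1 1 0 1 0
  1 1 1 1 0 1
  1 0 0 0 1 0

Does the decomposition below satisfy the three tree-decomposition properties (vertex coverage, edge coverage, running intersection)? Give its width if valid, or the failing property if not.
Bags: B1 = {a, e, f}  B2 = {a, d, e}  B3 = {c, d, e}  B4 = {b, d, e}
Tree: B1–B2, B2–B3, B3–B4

Yes; width 2.

Vertex coverage: the bags together contain {a, b, c, d, e, f}, the full vertex set. Edge coverage: each edge of G has both endpoints in at least one bag. Running intersection: for every vertex, the bags containing it form a connected subtree. All three properties hold, so this is a valid tree decomposition of width max|bag| − 1 = 2, and hence tw(G) ≤ 2.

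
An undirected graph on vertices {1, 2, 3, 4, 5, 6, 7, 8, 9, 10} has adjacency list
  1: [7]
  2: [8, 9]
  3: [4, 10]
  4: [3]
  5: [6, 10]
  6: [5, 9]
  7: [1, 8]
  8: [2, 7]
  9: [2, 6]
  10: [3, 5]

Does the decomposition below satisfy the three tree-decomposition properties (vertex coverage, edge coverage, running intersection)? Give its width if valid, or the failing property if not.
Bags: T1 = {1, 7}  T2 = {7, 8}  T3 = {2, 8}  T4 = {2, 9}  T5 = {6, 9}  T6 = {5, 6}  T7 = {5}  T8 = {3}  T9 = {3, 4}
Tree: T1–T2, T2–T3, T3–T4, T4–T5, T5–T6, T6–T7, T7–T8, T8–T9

No — vertex 10 appears in no bag.

A tree decomposition must satisfy three properties: every vertex lies in some bag; for every edge, both endpoints lie together in some bag; and for every vertex, the bags containing it form a connected subtree. Here vertex 10 appears in no bag, so the decomposition is invalid.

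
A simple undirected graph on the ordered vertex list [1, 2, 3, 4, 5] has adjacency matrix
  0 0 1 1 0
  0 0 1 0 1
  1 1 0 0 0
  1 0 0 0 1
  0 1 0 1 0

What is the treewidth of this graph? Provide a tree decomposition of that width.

Treewidth 2.
Bags: B1 = {2, 3, 5}  B2 = {3, 4, 5}  B3 = {1, 3, 4}
Tree: B1–B2, B2–B3

The largest bag has 3 vertices, giving width 2; this decomposition certifies tw(G) ≤ 2. Since 3–2–5–4–1–3 is a cycle in G, G is not acyclic. Forests are exactly the graphs of treewidth ≤ 1, so tw(G) ≥ 2. Hence tw(G) = 2 exactly.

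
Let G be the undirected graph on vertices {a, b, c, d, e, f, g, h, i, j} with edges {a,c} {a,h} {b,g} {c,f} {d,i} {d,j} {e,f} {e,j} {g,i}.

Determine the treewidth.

1

A width-1 tree decomposition is:
Bags: B1 = {b, g}  B2 = {g, i}  B3 = {d, i}  B4 = {d, j}  B5 = {e, j}  B6 = {e, f}  B7 = {c, f}  B8 = {a, c}  B9 = {a, h}
Tree: B1–B2, B2–B3, B3–B4, B4–B5, B5–B6, B6–B7, B7–B8, B8–B9
Every bag has size at most 2, so the width is 2 − 1 = 1 and tw(G) ≤ 1. Any graph with an edge has treewidth ≥ 1, and G has the edge b–g. Therefore the treewidth is 1.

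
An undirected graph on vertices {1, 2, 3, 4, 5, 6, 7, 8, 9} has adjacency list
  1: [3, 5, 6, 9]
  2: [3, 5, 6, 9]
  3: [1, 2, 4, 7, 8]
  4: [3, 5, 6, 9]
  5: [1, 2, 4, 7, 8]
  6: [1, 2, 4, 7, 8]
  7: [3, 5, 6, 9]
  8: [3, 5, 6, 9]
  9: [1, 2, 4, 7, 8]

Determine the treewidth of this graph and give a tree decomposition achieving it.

Treewidth 4.
One such decomposition:
Bags: B1 = {3, 5, 6, 8, 9}  B2 = {2, 3, 5, 6, 9}  B3 = {1, 3, 5, 6, 9}  B4 = {3, 4, 5, 6, 9}  B5 = {3, 5, 6, 7, 9}
Tree: B1–B2, B2–B3, B3–B4, B4–B5

The largest bag has 5 vertices, giving width 4; this decomposition certifies tw(G) ≤ 4. For the lower bound: the 5 vertex sets {3,8}, {2,5}, {1,6}, {9}, {4} are disjoint, each induces a connected subgraph, and every pair is joined by at least one edge of G. Contracting each set to a single vertex therefore yields K_{5} as a minor, and since treewidth is minor-monotone, tw(G) ≥ tw(K_{5}) = 4. Hence tw(G) = 4 exactly.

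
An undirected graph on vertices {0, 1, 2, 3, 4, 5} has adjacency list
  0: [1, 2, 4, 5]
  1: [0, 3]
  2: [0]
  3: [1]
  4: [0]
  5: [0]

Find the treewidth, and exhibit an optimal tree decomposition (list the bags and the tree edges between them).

The largest bag has 2 vertices, giving width 1; this decomposition certifies tw(G) ≤ 1. Any graph with an edge has treewidth ≥ 1, and G has the edge 0–2. Hence tw(G) = 1 exactly.

Treewidth 1.
One optimal decomposition is:
Bags: B1 = {0, 2}  B2 = {0, 4}  B3 = {0, 1}  B4 = {1, 3}  B5 = {0, 5}
Tree: B1–B2, B1–B3, B3–B4, B1–B5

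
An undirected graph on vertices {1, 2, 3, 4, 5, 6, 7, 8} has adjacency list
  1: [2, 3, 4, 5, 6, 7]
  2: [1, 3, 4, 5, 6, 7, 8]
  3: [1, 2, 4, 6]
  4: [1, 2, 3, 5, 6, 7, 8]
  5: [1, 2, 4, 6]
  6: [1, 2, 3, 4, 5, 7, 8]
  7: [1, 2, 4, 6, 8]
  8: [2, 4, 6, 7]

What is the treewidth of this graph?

4

A width-4 tree decomposition is:
Bags: B1 = {2, 4, 6, 7, 8}  B2 = {1, 2, 4, 6, 7}  B3 = {1, 2, 4, 5, 6}  B4 = {1, 2, 3, 4, 6}
Tree: B1–B2, B2–B3, B2–B4
The largest bag has 5 vertices, giving width 4; this decomposition certifies tw(G) ≤ 4. Conversely, {2, 4, 6, 7, 8} is a clique of size 5, and the vertices of any clique must share a bag in every tree decomposition; so some bag has ≥ 5 vertices and tw(G) ≥ 4. Hence tw(G) = 4 exactly.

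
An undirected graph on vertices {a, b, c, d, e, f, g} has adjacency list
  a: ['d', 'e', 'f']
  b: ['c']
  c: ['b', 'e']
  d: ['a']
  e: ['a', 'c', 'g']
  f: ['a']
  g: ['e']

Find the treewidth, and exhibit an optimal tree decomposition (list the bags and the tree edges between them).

Each bag holds 2 vertices, so the decomposition has width 1, which upper-bounds the treewidth. Since G has at least one edge (e.g. e–c), it is not an edgeless graph, so tw(G) ≥ 1. Hence tw(G) = 1 exactly.

Treewidth 1.
One such decomposition:
Bags: B1 = {c, e}  B2 = {a, e}  B3 = {a, f}  B4 = {a, d}  B5 = {b, c}  B6 = {e, g}
Tree: B1–B2, B2–B3, B3–B4, B1–B5, B1–B6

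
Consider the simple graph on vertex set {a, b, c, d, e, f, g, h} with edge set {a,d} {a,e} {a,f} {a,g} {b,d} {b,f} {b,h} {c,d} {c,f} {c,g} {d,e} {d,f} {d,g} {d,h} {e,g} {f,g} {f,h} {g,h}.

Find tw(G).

A width-3 tree decomposition is:
Bags: B1 = {d, f, g, h}  B2 = {a, d, f, g}  B3 = {b, d, f, h}  B4 = {a, d, e, g}  B5 = {c, d, f, g}
Tree: B1–B2, B1–B3, B2–B4, B1–B5
The largest bag has 4 vertices, giving width 3; this decomposition certifies tw(G) ≤ 3. On the other hand G contains the 4-clique {a, d, e, g}. A clique must lie in a single bag of any decomposition, so no decomposition can have width below 3. Hence tw(G) = 3 exactly.

3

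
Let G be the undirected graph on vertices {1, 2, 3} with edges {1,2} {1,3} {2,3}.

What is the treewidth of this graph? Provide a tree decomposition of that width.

With just one bag of size 3, the width is 3 − 1 = 2, so tw(G) ≤ 2. For the lower bound, the 3 vertices {1, 2, 3} are pairwise adjacent, and any tree decomposition puts a clique entirely inside one bag — forcing width ≥ 2. Hence tw(G) = 2 exactly.

Treewidth 2.
One optimal decomposition is:
Bags: B1 = {1, 2, 3}
Tree: (single bag)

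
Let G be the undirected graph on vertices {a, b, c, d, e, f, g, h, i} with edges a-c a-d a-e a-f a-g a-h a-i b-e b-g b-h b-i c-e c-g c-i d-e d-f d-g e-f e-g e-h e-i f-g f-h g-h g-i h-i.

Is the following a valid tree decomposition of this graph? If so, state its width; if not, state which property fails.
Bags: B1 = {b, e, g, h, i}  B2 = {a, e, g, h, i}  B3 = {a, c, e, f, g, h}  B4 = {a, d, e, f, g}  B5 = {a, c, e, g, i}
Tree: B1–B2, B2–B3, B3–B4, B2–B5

A tree decomposition must satisfy three properties: every vertex lies in some bag; for every edge, both endpoints lie together in some bag; and for every vertex, the bags containing it form a connected subtree. Here bags containing vertex c are not connected in the tree, so the decomposition is invalid.

No — bags containing vertex c are not connected in the tree.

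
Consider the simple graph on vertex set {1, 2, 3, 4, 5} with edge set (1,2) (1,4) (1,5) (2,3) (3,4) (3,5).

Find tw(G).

2

A width-2 tree decomposition is:
Bags: B1 = {1, 2, 3}  B2 = {1, 3, 5}  B3 = {1, 3, 4}
Tree: B1–B2, B2–B3
The largest bag has 3 vertices, giving width 2; this decomposition certifies tw(G) ≤ 2. For the lower bound, G contains the cycle 2–1–5–3–2, so G is not a forest; only forests have treewidth ≤ 1, hence tw(G) ≥ 2. Hence tw(G) = 2 exactly.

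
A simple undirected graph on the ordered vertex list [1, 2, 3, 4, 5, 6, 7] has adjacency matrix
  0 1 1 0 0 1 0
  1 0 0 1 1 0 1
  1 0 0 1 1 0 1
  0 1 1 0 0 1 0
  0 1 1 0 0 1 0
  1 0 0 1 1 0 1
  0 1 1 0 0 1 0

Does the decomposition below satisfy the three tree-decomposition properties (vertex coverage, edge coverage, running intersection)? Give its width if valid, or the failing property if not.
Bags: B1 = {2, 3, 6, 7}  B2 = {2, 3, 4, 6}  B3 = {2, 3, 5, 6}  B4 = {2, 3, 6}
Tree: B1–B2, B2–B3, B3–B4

A tree decomposition must satisfy three properties: every vertex lies in some bag; for every edge, both endpoints lie together in some bag; and for every vertex, the bags containing it form a connected subtree. Here vertex 1 appears in no bag, so the decomposition is invalid.

No — vertex 1 appears in no bag.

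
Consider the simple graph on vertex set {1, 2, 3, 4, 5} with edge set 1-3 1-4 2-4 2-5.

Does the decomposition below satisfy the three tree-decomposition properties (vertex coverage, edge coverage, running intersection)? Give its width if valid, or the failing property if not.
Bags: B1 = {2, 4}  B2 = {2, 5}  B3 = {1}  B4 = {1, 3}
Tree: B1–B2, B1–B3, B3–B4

No — edge (4,1) lies in no bag.

A tree decomposition must satisfy three properties: every vertex lies in some bag; for every edge, both endpoints lie together in some bag; and for every vertex, the bags containing it form a connected subtree. Here edge (4,1) lies in no bag, so the decomposition is invalid.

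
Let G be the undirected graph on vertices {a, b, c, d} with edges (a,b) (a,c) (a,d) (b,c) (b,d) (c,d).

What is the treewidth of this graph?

A width-3 tree decomposition is:
Bags: B1 = {a, b, c, d}
Tree: (single bag)
A single bag containing all 4 vertices is trivially a valid decomposition of width 3. On the other hand G contains the 4-clique {a, b, c, d}. A clique must lie in a single bag of any decomposition, so no decomposition can have width below 3. Therefore the treewidth is 3.

3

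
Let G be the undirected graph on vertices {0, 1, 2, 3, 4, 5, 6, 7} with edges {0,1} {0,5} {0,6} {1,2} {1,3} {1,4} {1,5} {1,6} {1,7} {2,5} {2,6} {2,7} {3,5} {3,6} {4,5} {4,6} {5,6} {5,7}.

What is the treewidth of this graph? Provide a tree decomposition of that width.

The largest bag has 4 vertices, giving width 3; this decomposition certifies tw(G) ≤ 3. On the other hand G contains the 4-clique {0, 1, 5, 6}. A clique must lie in a single bag of any decomposition, so no decomposition can have width below 3. The upper and lower bounds meet at 3, so that is the treewidth.

Treewidth 3.
One such decomposition:
Bags: B1 = {1, 2, 5, 6}  B2 = {1, 3, 5, 6}  B3 = {0, 1, 5, 6}  B4 = {1, 2, 5, 7}  B5 = {1, 4, 5, 6}
Tree: B1–B2, B2–B3, B1–B4, B1–B5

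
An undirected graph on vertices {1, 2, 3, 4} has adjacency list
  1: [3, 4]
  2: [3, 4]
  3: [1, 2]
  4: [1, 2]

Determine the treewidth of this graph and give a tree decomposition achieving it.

Treewidth 2.
Bags: B1 = {2, 3, 4}  B2 = {1, 3, 4}
Tree: B1–B2

The largest bag has 3 vertices, giving width 2; this decomposition certifies tw(G) ≤ 2. The edges 3–2–4–1–3 form a cycle, so G is not a tree and its treewidth is at least 2. Combining the bounds, tw(G) = 2.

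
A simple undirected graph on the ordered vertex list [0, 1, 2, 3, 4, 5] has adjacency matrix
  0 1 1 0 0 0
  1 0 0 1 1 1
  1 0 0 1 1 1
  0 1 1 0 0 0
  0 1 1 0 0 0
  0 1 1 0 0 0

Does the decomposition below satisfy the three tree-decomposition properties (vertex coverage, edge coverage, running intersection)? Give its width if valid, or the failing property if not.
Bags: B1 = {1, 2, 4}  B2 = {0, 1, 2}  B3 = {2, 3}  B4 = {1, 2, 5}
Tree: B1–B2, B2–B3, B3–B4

A tree decomposition must satisfy three properties: every vertex lies in some bag; for every edge, both endpoints lie together in some bag; and for every vertex, the bags containing it form a connected subtree. Here edge (1,3) lies in no bag, so the decomposition is invalid.

No — edge (1,3) lies in no bag.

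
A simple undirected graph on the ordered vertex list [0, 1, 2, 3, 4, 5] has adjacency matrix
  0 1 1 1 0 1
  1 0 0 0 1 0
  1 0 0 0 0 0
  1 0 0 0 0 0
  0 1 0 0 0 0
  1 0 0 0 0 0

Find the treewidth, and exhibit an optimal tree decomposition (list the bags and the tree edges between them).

The largest bag has 2 vertices, giving width 1; this decomposition certifies tw(G) ≤ 1. G has an edge, so its treewidth is at least 1. The upper and lower bounds meet at 1, so that is the treewidth.

Treewidth 1.
Bags: B1 = {0, 1}  B2 = {0, 3}  B3 = {0, 5}  B4 = {0, 2}  B5 = {1, 4}
Tree: B1–B2, B1–B3, B1–B4, B1–B5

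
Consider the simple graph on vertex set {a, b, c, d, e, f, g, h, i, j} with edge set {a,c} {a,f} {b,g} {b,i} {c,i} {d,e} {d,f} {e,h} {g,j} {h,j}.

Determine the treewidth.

2

A width-2 tree decomposition is:
Bags: B1 = {e, h, j}  B2 = {d, e, j}  B3 = {d, f, j}  B4 = {a, f, j}  B5 = {a, c, j}  B6 = {c, i, j}  B7 = {b, i, j}  B8 = {b, g, j}
Tree: B1–B2, B2–B3, B3–B4, B4–B5, B5–B6, B6–B7, B7–B8
Every bag has size at most 3, so the width is 3 − 1 = 2 and tw(G) ≤ 2. Since j–h–e–d–f–a–c–i–b–g–j is a cycle in G, G is not acyclic. Forests are exactly the graphs of treewidth ≤ 1, so tw(G) ≥ 2. Therefore the treewidth is 2.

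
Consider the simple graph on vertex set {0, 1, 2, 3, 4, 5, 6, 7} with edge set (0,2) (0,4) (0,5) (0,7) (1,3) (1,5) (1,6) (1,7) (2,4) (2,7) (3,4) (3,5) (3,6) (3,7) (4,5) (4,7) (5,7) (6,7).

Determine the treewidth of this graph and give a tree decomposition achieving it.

The largest bag has 4 vertices, giving width 3; this decomposition certifies tw(G) ≤ 3. On the other hand G contains the 4-clique {0, 2, 4, 7}. A clique must lie in a single bag of any decomposition, so no decomposition can have width below 3. Combining the bounds, tw(G) = 3.

Treewidth 3.
One optimal decomposition is:
Bags: B1 = {3, 4, 5, 7}  B2 = {1, 3, 5, 7}  B3 = {0, 4, 5, 7}  B4 = {1, 3, 6, 7}  B5 = {0, 2, 4, 7}
Tree: B1–B2, B1–B3, B2–B4, B3–B5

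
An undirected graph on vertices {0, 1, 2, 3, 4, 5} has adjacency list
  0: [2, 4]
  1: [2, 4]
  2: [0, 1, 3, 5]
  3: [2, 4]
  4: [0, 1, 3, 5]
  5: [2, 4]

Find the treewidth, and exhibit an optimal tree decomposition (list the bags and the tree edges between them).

Treewidth 2.
One optimal decomposition is:
Bags: B1 = {1, 2, 4}  B2 = {2, 3, 4}  B3 = {2, 4, 5}  B4 = {0, 2, 4}
Tree: B1–B2, B2–B3, B3–B4

Every bag has size at most 3, so the width is 3 − 1 = 2 and tw(G) ≤ 2. Since 2–1–4–3–2 is a cycle in G, G is not acyclic. Forests are exactly the graphs of treewidth ≤ 1, so tw(G) ≥ 2. The upper and lower bounds meet at 2, so that is the treewidth.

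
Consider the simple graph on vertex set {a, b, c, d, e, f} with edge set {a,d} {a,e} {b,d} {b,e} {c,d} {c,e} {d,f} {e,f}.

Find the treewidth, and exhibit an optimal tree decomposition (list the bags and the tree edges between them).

Each bag holds 3 vertices, so the decomposition has width 2, which upper-bounds the treewidth. Since a–e–c–d–a is a cycle in G, G is not acyclic. Forests are exactly the graphs of treewidth ≤ 1, so tw(G) ≥ 2. The upper and lower bounds meet at 2, so that is the treewidth.

Treewidth 2.
Bags: B1 = {a, d, e}  B2 = {c, d, e}  B3 = {b, d, e}  B4 = {d, e, f}
Tree: B1–B2, B2–B3, B3–B4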